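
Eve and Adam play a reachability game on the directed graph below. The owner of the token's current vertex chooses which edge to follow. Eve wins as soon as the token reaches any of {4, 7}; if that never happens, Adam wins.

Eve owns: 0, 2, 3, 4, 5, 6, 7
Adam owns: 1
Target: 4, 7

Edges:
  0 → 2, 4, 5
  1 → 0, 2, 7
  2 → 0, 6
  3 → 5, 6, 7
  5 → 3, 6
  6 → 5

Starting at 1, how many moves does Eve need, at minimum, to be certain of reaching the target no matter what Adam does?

A0 = {4, 7}
A1: add {0, 3} — 0 (Eve) has 0→4; 3 (Eve) has 3→7.
A2: add {2, 5} — 2 (Eve) has 2→0; 5 (Eve) has 5→3.
A3: add {1, 6} — 1 (Adam): all of {0, 2, 7} already in; 6 (Eve) has 6→5.
A3 = all vertices. Fixed point.
1 enters the attractor at level 3, so Eve can force the target in 3 moves from there.

3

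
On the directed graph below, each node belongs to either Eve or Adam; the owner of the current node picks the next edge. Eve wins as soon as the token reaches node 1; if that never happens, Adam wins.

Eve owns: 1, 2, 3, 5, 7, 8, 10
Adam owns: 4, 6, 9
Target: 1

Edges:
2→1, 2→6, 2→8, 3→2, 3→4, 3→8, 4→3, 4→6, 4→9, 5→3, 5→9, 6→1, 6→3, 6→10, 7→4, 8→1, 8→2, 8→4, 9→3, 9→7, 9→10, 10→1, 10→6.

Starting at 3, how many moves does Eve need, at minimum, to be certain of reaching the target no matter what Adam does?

2

A0 = {1}
A1: add {2, 8, 10} — 2 (Eve) has 2→1; 8 (Eve) has 8→1; 10 (Eve) has 10→1.
A2: add {3} — 3 (Eve) has 3→2.
3 enters the attractor at level 2, so Eve can force the target in 2 moves from there.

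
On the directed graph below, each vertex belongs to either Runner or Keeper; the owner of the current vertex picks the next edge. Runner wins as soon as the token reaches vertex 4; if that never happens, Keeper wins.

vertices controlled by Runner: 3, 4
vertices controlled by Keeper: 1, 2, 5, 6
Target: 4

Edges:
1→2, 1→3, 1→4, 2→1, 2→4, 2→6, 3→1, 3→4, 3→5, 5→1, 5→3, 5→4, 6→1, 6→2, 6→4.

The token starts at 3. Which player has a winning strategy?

A0 = {4}
A1: add {3} — 3 (Runner) has 3→4.
A2 = A1; e.g. 1 (Keeper) can still go to 2. Fixed point.
3 ∈ A1, so Runner can force the target.

Runner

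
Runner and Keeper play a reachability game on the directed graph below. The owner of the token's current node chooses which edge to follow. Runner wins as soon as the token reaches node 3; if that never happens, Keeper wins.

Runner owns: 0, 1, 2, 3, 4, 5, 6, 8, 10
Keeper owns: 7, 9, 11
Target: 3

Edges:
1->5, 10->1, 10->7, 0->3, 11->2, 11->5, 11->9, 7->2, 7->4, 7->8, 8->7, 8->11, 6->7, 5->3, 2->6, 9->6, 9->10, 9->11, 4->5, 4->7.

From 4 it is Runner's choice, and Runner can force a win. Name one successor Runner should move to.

A0 = {3}
A1: add {0, 5} — 0 (Runner) has 0→3; 5 (Runner) has 5→3.
A2: add {1, 4} — 1 (Runner) has 1→5; 4 (Runner) has 4→5.
A3: add {10} — 10 (Runner) has 10→1.
A4 = A3; e.g. 2 (Runner) has no edge into A3. Fixed point.
From 4, successor 5 is in the attractor (rank 1); the other successor 7 is not.

5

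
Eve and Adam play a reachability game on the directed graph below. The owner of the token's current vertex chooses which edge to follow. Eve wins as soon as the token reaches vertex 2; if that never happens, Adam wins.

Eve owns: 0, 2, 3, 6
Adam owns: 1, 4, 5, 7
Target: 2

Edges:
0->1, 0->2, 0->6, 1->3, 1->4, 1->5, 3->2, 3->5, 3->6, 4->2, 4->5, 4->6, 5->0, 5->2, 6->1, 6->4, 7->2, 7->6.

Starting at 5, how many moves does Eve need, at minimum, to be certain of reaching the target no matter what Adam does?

A0 = {2}
A1: add {0, 3} — 0 (Eve) has 0→2; 3 (Eve) has 3→2.
A2: add {5} — 5 (Adam): all of {0, 2} already in.
A3 = A2; e.g. 1 (Adam) can still go to 4. Fixed point.
5 enters the attractor at level 2, so Eve can force the target in 2 moves from there.

2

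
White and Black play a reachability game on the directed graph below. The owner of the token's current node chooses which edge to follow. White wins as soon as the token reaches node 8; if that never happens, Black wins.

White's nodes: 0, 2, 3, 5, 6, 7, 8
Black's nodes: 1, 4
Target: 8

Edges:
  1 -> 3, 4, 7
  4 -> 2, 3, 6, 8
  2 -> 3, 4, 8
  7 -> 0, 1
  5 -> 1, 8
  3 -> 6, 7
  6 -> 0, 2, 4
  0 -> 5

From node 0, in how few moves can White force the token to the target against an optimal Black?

2

A0 = {8}
A1: add {2, 5} — 2 (White) has 2→8; 5 (White) has 5→8.
A2: add {0, 6} — 0 (White) has 0→5; 6 (White) has 6→2.
0 enters the attractor at level 2, so White can force the target in 2 moves from there.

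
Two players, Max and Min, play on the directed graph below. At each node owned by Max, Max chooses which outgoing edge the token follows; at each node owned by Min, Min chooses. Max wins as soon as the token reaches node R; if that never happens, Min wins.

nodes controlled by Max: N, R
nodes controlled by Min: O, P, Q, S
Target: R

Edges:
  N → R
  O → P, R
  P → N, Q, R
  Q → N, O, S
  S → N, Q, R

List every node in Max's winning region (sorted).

N, R

A0 = {R}
A1: add {N} — N (Max) has N→R.
A2 = A1; e.g. O (Min) can still go to P. Fixed point.
Max's winning region = {N, R}.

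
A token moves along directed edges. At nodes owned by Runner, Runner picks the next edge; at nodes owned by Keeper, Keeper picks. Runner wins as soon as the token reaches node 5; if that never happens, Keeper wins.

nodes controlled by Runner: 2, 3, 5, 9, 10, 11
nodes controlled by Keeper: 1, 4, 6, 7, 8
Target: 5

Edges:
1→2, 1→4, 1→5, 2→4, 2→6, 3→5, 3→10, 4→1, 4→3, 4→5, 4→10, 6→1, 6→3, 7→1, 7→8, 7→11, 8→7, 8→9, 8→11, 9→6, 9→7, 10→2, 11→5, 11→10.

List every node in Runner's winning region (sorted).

3, 5, 11

A0 = {5}
A1: add {3, 11} — 3 (Runner) has 3→5; 11 (Runner) has 11→5.
A2 = A1; e.g. 1 (Keeper) can still go to 2. Fixed point.
Runner's winning region = {3, 5, 11}.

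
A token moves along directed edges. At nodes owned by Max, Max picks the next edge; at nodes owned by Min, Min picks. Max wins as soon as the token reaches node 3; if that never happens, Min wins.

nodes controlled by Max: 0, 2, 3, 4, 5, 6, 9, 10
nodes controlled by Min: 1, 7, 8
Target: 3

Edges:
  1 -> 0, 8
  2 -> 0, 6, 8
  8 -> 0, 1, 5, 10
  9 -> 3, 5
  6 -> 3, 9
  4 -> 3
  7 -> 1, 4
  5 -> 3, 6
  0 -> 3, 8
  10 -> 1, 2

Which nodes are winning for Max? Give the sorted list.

0, 2, 3, 4, 5, 6, 9, 10

A0 = {3}
A1: add {0, 4, 5, 6, 9} — 0 (Max) has 0→3; 4 (Max) has 4→3; 5 (Max) has 5→3; 6 (Max) has 6→3; 9 (Max) has 9→3.
A2: add {2} — 2 (Max) has 2→0.
A3: add {10} — 10 (Max) has 10→2.
A4 = A3; e.g. 1 (Min) can still go to 8. Fixed point.
Max's winning region = {0, 2, 3, 4, 5, 6, 9, 10}.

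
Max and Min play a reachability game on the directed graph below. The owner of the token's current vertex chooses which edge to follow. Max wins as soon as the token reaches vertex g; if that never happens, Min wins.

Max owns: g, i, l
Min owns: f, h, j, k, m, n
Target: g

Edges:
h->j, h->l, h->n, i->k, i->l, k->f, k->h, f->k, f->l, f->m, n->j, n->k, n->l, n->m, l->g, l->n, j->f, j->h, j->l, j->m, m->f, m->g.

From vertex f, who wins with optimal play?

Min

A0 = {g}
A1: add {l} — l (Max) has l→g.
A2: add {i} — i (Max) has i→l.
A3 = A2; e.g. f (Min) can still go to k. Fixed point.
f never enters the attractor, so Min can avoid the target forever.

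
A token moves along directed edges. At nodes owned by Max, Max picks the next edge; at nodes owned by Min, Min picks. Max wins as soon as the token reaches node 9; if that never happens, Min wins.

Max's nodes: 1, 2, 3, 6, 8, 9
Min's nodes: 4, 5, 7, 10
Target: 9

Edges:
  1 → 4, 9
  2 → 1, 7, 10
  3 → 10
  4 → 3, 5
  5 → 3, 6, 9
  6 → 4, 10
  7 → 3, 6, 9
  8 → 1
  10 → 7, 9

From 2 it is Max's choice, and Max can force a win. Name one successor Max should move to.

A0 = {9}
A1: add {1} — 1 (Max) has 1→9.
A2: add {2, 8} — 2 (Max) has 2→1; 8 (Max) has 8→1.
A3 = A2; e.g. 3 (Max) has no edge into A2. Fixed point.
From 2, successor 1 is in the attractor (rank 1); the other successors 7, 10 are not.

1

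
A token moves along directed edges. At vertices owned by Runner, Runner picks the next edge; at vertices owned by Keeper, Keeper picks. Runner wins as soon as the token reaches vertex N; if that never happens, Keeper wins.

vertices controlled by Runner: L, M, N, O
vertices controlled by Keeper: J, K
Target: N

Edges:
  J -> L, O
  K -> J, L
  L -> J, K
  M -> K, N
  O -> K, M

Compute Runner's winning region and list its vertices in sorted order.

A0 = {N}
A1: add {M} — M (Runner) has M→N.
A2: add {O} — O (Runner) has O→M.
A3 = A2; e.g. J (Keeper) can still go to L. Fixed point.
Runner's winning region = {M, N, O}.

M, N, O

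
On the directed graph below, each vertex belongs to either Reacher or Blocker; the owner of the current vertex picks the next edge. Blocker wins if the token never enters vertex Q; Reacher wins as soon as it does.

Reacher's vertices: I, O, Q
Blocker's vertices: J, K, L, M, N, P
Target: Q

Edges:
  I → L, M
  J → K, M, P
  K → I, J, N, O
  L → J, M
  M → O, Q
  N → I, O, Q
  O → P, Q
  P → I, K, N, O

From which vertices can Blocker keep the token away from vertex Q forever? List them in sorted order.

J, K, L, P

A0 = {Q}
A1: add {O} — O (Reacher) has O→Q.
A2: add {M} — M (Blocker): all of {O, Q} already in.
A3: add {I} — I (Reacher) has I→M.
A4: add {N} — N (Blocker): all of {I, O, Q} already in.
A5 = A4; e.g. J (Blocker) can still go to K. Fixed point.
Reacher's attractor = {I, M, N, O, Q}; Blocker avoids the target exactly from the complement.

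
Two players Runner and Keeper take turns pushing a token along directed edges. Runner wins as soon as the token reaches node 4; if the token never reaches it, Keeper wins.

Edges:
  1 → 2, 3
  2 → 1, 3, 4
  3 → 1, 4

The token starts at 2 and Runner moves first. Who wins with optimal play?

Track states (vertex, player-to-move).
A0 = {(4,Runner), (4,Keeper)}
A1: add {(2,Runner), (3,Runner)}.
(2,Runner) ∈ A1 ⇒ Runner forces the target.

Runner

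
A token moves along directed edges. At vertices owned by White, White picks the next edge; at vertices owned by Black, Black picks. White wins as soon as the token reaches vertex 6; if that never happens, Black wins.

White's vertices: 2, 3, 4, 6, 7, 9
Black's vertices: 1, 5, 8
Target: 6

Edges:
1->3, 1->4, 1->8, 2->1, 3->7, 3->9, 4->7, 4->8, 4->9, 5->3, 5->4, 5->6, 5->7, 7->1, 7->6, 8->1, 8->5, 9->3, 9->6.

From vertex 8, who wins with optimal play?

A0 = {6}
A1: add {7, 9} — 7 (White) has 7→6; 9 (White) has 9→6.
A2: add {3, 4} — 3 (White) has 3→7; 4 (White) has 4→7.
A3: add {5} — 5 (Black): all of {3, 4, 6, 7} already in.
A4 = A3; e.g. 1 (Black) can still go to 8. Fixed point.
8 never enters the attractor, so Black can avoid the target forever.

Black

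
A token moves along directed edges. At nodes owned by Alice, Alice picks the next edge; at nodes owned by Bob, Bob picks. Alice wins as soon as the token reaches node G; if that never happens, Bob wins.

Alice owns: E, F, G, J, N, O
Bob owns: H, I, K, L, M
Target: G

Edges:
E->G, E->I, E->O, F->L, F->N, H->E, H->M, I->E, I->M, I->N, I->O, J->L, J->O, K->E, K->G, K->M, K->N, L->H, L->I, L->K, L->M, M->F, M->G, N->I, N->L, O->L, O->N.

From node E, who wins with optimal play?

A0 = {G}
A1: add {E} — E (Alice) has E→G.
A2 = A1; e.g. F (Alice) has no edge into A1. Fixed point.
E ∈ A1, so Alice can force the target.

Alice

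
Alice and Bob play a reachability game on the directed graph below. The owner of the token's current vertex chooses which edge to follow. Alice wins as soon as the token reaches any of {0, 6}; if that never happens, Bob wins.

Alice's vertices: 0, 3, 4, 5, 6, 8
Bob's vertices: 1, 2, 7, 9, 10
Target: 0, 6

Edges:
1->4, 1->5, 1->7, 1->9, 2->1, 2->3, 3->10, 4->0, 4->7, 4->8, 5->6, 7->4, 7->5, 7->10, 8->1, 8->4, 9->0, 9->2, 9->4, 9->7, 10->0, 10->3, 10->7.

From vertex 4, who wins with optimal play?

A0 = {0, 6}
A1: add {4, 5} — 4 (Alice) has 4→0; 5 (Alice) has 5→6.
4 ∈ A1, so Alice can force the target.

Alice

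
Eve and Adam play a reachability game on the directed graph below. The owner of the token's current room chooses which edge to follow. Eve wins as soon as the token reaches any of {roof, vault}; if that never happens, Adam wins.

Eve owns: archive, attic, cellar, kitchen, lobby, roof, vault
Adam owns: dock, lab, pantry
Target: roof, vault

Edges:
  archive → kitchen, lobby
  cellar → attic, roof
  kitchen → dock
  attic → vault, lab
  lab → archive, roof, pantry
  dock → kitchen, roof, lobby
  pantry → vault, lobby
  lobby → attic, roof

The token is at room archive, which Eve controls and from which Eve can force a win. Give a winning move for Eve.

A0 = {roof, vault}
A1: add {attic, cellar, lobby} — cellar (Eve) has cellar→roof; attic (Eve) has attic→vault; lobby (Eve) has lobby→roof.
A2: add {archive, pantry} — archive (Eve) has archive→lobby; pantry (Adam): all of {vault, lobby} already in.
A3: add {lab} — lab (Adam): all of {archive, roof, pantry} already in.
A4 = A3; e.g. kitchen (Eve) has no edge into A3. Fixed point.
From archive, successor lobby is in the attractor (rank 1); the other successor kitchen is not.

lobby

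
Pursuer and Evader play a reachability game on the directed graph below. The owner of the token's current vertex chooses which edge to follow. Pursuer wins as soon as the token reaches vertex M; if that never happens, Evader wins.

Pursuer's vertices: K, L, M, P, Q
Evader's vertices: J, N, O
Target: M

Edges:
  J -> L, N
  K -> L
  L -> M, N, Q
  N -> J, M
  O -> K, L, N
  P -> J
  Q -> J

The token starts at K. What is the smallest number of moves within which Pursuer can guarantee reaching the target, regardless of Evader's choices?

2

A0 = {M}
A1: add {L} — L (Pursuer) has L→M.
A2: add {K} — K (Pursuer) has K→L.
A3 = A2; e.g. J (Evader) can still go to N. Fixed point.
K enters the attractor at level 2, so Pursuer can force the target in 2 moves from there.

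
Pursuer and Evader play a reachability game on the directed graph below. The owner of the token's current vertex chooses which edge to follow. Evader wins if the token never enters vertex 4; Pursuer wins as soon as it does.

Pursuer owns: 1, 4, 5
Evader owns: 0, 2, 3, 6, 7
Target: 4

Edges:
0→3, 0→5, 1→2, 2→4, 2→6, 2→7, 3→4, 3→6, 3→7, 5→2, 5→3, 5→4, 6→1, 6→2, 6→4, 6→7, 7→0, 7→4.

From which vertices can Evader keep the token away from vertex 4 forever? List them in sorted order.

0, 1, 2, 3, 6, 7

A0 = {4}
A1: add {5} — 5 (Pursuer) has 5→4.
A2 = A1; e.g. 0 (Evader) can still go to 3. Fixed point.
Pursuer's attractor = {4, 5}; Evader avoids the target exactly from the complement.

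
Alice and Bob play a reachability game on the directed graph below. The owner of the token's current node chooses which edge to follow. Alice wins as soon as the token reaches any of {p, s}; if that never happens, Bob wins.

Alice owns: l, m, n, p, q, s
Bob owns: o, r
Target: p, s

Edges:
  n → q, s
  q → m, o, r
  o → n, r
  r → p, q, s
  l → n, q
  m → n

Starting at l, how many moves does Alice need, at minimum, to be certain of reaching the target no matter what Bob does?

2

A0 = {p, s}
A1: add {n} — n (Alice) has n→s.
A2: add {l, m} — l (Alice) has l→n; m (Alice) has m→n.
l enters the attractor at level 2, so Alice can force the target in 2 moves from there.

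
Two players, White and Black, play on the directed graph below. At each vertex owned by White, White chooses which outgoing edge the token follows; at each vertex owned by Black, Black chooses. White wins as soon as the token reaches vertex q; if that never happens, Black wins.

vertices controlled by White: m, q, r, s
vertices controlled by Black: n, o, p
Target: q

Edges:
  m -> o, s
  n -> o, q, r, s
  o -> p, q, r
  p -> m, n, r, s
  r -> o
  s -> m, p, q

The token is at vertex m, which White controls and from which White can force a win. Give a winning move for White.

A0 = {q}
A1: add {s} — s (White) has s→q.
A2: add {m} — m (White) has m→s.
A3 = A2; e.g. n (Black) can still go to o. Fixed point.
From m, successor s is in the attractor (rank 1); the other successor o is not.

s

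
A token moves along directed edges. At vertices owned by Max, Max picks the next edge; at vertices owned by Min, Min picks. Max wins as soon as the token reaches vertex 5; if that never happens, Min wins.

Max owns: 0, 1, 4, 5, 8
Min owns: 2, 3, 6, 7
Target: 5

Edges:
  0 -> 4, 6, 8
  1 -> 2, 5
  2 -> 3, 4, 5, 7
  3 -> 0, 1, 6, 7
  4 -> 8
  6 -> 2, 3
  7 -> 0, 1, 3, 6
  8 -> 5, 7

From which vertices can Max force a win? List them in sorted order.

A0 = {5}
A1: add {1, 8} — 1 (Max) has 1→5; 8 (Max) has 8→5.
A2: add {0, 4} — 0 (Max) has 0→8; 4 (Max) has 4→8.
A3 = A2; e.g. 2 (Min) can still go to 3. Fixed point.
Max's winning region = {0, 1, 4, 5, 8}.

0, 1, 4, 5, 8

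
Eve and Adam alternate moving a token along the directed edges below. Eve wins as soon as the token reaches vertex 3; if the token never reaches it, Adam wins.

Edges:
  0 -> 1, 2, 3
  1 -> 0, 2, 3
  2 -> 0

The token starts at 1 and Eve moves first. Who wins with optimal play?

Eve

Track states (vertex, player-to-move).
A0 = {(3,Eve), (3,Adam)}
A1: add {(0,Eve), (1,Eve)}.
(1,Eve) ∈ A1 ⇒ Eve forces the target.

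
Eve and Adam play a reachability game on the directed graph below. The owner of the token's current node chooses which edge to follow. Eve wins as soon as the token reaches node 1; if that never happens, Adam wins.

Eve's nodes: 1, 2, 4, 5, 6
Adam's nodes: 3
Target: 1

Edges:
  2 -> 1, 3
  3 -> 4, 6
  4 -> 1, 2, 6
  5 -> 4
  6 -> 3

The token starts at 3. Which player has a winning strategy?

Adam

A0 = {1}
A1: add {2, 4} — 2 (Eve) has 2→1; 4 (Eve) has 4→1.
A2: add {5} — 5 (Eve) has 5→4.
A3 = A2; e.g. 3 (Adam) can still go to 6. Fixed point.
3 never enters the attractor, so Adam can avoid the target forever.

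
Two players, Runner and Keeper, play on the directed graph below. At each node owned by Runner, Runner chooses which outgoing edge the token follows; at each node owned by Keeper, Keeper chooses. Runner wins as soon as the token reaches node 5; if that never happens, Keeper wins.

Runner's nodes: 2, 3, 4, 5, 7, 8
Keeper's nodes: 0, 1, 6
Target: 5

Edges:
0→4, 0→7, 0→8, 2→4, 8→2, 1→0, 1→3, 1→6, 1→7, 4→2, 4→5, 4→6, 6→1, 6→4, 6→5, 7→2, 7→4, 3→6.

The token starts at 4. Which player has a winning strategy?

Runner

A0 = {5}
A1: add {4} — 4 (Runner) has 4→5.
4 ∈ A1, so Runner can force the target.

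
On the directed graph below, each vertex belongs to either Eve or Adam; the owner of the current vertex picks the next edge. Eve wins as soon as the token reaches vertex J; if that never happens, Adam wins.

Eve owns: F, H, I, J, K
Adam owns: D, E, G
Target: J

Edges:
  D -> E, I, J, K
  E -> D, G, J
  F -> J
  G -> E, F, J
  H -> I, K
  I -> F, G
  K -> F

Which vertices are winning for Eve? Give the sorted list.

A0 = {J}
A1: add {F} — F (Eve) has F→J.
A2: add {I, K} — I (Eve) has I→F; K (Eve) has K→F.
A3: add {H} — H (Eve) has H→I.
A4 = A3; e.g. D (Adam) can still go to E. Fixed point.
Eve's winning region = {F, H, I, J, K}.

F, H, I, J, K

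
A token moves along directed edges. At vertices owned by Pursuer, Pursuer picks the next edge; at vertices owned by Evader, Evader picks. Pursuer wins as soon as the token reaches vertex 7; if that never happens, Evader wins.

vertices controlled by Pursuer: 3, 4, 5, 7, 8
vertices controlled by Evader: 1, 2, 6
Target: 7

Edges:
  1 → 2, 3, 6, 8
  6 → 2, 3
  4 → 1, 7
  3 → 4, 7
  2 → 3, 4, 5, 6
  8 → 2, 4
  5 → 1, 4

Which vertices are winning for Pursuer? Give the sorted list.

3, 4, 5, 7, 8

A0 = {7}
A1: add {3, 4} — 3 (Pursuer) has 3→7; 4 (Pursuer) has 4→7.
A2: add {5, 8} — 5 (Pursuer) has 5→4; 8 (Pursuer) has 8→4.
A3 = A2; e.g. 1 (Evader) can still go to 2. Fixed point.
Pursuer's winning region = {3, 4, 5, 7, 8}.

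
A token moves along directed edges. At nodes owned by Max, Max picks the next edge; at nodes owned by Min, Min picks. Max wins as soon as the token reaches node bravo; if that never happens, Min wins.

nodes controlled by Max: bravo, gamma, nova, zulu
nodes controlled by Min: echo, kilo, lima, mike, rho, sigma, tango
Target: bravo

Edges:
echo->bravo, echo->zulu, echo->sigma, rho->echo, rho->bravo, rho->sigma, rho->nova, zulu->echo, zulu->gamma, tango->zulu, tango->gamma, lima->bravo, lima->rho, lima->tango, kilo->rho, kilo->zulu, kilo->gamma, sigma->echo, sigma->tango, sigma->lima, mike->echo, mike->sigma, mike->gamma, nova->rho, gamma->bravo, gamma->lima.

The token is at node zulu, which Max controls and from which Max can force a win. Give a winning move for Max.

gamma

A0 = {bravo}
A1: add {gamma} — gamma (Max) has gamma→bravo.
A2: add {zulu} — zulu (Max) has zulu→gamma.
A3: add {tango} — tango (Min): all of {zulu, gamma} already in.
A4 = A3; e.g. echo (Min) can still go to sigma. Fixed point.
From zulu, successor gamma is in the attractor (rank 1); the other successor echo is not.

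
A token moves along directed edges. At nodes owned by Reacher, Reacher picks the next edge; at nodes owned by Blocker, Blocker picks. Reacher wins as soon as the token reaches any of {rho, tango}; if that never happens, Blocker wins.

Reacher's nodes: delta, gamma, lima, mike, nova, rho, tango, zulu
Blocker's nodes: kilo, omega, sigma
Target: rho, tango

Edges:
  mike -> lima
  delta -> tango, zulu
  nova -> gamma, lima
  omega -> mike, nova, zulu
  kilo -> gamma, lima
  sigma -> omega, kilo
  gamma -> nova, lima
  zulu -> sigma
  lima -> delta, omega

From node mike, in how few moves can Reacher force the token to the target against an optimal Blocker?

A0 = {rho, tango}
A1: add {delta} — delta (Reacher) has delta→tango.
A2: add {lima} — lima (Reacher) has lima→delta.
A3: add {gamma, mike, nova} — mike (Reacher) has mike→lima; nova (Reacher) has nova→lima; gamma (Reacher) has gamma→lima.
mike enters the attractor at level 3, so Reacher can force the target in 3 moves from there.

3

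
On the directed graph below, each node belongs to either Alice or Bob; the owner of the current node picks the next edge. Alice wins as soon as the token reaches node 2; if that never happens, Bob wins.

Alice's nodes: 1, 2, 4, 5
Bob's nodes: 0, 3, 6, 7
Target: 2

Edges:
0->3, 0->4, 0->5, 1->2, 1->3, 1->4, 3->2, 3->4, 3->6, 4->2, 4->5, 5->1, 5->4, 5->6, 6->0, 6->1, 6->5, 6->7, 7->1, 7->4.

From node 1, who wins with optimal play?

A0 = {2}
A1: add {1, 4} — 1 (Alice) has 1→2; 4 (Alice) has 4→2.
1 ∈ A1, so Alice can force the target.

Alice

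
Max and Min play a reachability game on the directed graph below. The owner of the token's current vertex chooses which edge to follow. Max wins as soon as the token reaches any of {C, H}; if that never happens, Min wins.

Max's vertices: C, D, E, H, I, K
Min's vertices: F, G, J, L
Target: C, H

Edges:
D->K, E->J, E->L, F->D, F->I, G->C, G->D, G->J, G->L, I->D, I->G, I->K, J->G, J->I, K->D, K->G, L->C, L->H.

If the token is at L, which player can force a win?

A0 = {C, H}
A1: add {L} — L (Min): all of {C, H} already in.
L ∈ A1, so Max can force the target.

Max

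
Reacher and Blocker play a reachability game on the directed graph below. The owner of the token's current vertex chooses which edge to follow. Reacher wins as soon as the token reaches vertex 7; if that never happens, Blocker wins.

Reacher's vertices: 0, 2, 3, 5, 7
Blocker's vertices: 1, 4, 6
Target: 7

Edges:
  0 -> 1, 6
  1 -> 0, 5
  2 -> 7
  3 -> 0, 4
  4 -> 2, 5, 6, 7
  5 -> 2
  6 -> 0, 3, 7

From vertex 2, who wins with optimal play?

Reacher

A0 = {7}
A1: add {2} — 2 (Reacher) has 2→7.
2 ∈ A1, so Reacher can force the target.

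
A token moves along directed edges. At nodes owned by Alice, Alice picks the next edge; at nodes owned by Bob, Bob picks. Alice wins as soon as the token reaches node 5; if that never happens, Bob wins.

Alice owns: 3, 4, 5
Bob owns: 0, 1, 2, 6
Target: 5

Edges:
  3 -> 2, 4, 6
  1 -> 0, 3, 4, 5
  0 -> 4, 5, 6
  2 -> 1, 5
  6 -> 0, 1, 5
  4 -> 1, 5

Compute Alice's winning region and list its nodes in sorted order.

A0 = {5}
A1: add {4} — 4 (Alice) has 4→5.
A2: add {3} — 3 (Alice) has 3→4.
A3 = A2; e.g. 0 (Bob) can still go to 6. Fixed point.
Alice's winning region = {3, 4, 5}.

3, 4, 5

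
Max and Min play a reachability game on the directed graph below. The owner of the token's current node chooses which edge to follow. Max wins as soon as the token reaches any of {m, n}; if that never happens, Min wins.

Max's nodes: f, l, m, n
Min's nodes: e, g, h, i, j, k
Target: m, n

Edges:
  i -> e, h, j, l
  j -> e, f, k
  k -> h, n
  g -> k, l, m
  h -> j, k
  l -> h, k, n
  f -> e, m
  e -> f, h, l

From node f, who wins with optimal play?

Max

A0 = {m, n}
A1: add {f, l} — f (Max) has f→m; l (Max) has l→n.
A2 = A1; e.g. e (Min) can still go to h. Fixed point.
f ∈ A1, so Max can force the target.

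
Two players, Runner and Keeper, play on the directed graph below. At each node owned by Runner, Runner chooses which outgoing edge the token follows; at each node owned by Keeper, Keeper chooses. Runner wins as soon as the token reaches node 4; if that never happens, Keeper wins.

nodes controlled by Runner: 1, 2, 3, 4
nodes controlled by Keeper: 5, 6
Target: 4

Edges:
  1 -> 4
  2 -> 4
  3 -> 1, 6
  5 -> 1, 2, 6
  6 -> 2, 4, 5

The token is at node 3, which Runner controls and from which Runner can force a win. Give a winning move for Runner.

A0 = {4}
A1: add {1, 2} — 1 (Runner) has 1→4; 2 (Runner) has 2→4.
A2: add {3} — 3 (Runner) has 3→1.
A3 = A2; e.g. 5 (Keeper) can still go to 6. Fixed point.
From 3, successor 1 is in the attractor (rank 1); the other successor 6 is not.

1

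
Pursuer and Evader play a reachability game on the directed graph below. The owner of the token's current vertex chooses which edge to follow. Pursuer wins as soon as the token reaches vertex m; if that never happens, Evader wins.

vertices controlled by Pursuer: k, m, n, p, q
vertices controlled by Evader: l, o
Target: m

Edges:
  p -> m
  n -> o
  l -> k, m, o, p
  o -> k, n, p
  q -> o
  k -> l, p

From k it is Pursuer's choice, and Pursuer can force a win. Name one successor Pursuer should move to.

p

A0 = {m}
A1: add {p} — p (Pursuer) has p→m.
A2: add {k} — k (Pursuer) has k→p.
A3 = A2; e.g. l (Evader) can still go to o. Fixed point.
From k, successor p is in the attractor (rank 1); the other successor l is not.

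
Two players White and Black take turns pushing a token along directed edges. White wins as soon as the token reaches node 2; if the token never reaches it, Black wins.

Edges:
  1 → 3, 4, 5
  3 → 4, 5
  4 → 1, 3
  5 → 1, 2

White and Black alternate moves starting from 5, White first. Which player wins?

White

Track states (vertex, player-to-move).
A0 = {(2,White), (2,Black)}
A1: add {(5,White)}.
(5,White) ∈ A1 ⇒ White forces the target.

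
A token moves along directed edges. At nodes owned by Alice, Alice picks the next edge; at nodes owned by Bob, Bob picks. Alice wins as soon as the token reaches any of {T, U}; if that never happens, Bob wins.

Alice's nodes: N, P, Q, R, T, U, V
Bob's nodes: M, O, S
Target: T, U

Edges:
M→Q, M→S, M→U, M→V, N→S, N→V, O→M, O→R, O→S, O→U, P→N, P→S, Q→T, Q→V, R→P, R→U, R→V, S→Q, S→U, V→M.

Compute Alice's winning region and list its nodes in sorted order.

A0 = {T, U}
A1: add {Q, R} — Q (Alice) has Q→T; R (Alice) has R→U.
A2: add {S} — S (Bob): all of {Q, U} already in.
A3: add {N, P} — N (Alice) has N→S; P (Alice) has P→S.
A4 = A3; e.g. M (Bob) can still go to V. Fixed point.
Alice's winning region = {N, P, Q, R, S, T, U}.

N, P, Q, R, S, T, U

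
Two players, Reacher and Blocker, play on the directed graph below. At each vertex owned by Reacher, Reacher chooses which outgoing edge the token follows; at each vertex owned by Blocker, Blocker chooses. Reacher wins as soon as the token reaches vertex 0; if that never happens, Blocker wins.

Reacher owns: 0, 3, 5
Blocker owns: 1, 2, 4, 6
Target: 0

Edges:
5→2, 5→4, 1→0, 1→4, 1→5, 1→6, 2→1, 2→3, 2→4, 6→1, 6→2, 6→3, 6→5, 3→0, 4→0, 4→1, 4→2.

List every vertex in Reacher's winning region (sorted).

A0 = {0}
A1: add {3} — 3 (Reacher) has 3→0.
A2 = A1; e.g. 1 (Blocker) can still go to 4. Fixed point.
Reacher's winning region = {0, 3}.

0, 3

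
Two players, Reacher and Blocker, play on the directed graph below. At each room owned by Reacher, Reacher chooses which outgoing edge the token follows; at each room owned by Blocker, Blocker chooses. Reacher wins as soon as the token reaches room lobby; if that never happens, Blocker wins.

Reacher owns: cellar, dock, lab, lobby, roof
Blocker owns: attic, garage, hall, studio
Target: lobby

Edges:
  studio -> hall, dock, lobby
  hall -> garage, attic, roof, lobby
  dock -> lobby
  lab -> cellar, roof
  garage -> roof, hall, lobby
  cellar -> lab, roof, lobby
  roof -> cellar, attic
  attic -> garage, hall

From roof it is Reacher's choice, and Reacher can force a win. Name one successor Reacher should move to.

cellar

A0 = {lobby}
A1: add {cellar, dock} — cellar (Reacher) has cellar→lobby; dock (Reacher) has dock→lobby.
A2: add {lab, roof} — lab (Reacher) has lab→cellar; roof (Reacher) has roof→cellar.
A3 = A2; e.g. studio (Blocker) can still go to hall. Fixed point.
From roof, successor cellar is in the attractor (rank 1); the other successor attic is not.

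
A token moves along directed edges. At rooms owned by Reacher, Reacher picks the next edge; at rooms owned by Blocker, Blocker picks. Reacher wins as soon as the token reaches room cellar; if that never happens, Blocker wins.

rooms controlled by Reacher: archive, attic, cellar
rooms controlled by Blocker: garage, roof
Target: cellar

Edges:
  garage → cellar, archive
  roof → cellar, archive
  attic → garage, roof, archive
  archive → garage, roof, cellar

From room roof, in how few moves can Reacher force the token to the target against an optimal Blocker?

2

A0 = {cellar}
A1: add {archive} — archive (Reacher) has archive→cellar.
A2: add {attic, garage, roof} — garage (Blocker): all of {cellar, archive} already in; roof (Blocker): all of {cellar, archive} already in; attic (Reacher) has attic→archive.
A2 = all vertices. Fixed point.
roof enters the attractor at level 2, so Reacher can force the target in 2 moves from there.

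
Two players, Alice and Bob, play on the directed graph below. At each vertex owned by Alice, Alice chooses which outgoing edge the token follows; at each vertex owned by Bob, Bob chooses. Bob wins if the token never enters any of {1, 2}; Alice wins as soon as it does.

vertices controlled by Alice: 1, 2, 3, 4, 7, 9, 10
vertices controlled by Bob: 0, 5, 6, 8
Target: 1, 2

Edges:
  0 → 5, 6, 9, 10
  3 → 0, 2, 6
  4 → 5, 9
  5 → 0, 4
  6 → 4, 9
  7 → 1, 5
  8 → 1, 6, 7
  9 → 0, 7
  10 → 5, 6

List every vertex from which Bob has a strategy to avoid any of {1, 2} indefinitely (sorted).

A0 = {1, 2}
A1: add {3, 7} — 3 (Alice) has 3→2; 7 (Alice) has 7→1.
A2: add {9} — 9 (Alice) has 9→7.
A3: add {4} — 4 (Alice) has 4→9.
A4: add {6} — 6 (Bob): all of {4, 9} already in.
A5: add {8, 10} — 8 (Bob): all of {1, 6, 7} already in; 10 (Alice) has 10→6.
A6 = A5; e.g. 0 (Bob) can still go to 5. Fixed point.
Alice's attractor = {1, 2, 3, 4, 6, 7, 8, 9, 10}; Bob avoids the target exactly from the complement.

0, 5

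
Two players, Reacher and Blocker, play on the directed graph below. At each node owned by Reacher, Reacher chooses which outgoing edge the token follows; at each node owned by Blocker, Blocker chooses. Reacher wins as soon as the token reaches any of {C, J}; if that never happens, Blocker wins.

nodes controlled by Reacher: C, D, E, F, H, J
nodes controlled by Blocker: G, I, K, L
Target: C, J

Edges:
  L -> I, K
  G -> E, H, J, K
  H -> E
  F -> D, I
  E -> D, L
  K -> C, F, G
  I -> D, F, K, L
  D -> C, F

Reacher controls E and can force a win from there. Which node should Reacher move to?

A0 = {C, J}
A1: add {D} — D (Reacher) has D→C.
A2: add {E, F} — E (Reacher) has E→D; F (Reacher) has F→D.
A3: add {H} — H (Reacher) has H→E.
A4 = A3; e.g. G (Blocker) can still go to K. Fixed point.
From E, successor D is in the attractor (rank 1); the other successor L is not.

D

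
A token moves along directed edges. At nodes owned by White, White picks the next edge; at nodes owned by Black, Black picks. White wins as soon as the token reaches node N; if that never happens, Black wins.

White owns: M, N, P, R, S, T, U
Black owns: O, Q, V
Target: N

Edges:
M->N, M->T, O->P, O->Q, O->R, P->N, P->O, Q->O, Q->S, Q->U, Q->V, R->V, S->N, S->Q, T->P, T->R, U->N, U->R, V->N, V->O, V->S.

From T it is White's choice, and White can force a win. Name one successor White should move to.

P

A0 = {N}
A1: add {M, P, S, U} — M (White) has M→N; P (White) has P→N; S (White) has S→N; U (White) has U→N.
A2: add {T} — T (White) has T→P.
A3 = A2; e.g. O (Black) can still go to Q. Fixed point.
From T, successor P is in the attractor (rank 1); the other successor R is not.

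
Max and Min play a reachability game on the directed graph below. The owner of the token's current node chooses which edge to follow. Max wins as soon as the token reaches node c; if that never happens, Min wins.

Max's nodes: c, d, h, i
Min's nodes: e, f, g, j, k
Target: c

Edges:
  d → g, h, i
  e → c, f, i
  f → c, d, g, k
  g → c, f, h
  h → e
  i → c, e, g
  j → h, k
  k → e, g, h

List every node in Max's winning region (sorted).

c, d, i

A0 = {c}
A1: add {i} — i (Max) has i→c.
A2: add {d} — d (Max) has d→i.
A3 = A2; e.g. e (Min) can still go to f. Fixed point.
Max's winning region = {c, d, i}.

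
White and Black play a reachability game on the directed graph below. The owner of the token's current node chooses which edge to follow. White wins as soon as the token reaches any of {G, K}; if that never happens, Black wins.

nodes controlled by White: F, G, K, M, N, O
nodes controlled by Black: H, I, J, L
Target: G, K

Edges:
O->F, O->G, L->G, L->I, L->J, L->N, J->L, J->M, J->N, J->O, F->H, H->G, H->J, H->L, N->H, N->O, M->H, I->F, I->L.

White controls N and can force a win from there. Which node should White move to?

A0 = {G, K}
A1: add {O} — O (White) has O→G.
A2: add {N} — N (White) has N→O.
A3 = A2; e.g. F (White) has no edge into A2. Fixed point.
From N, successor O is in the attractor (rank 1); the other successor H is not.

O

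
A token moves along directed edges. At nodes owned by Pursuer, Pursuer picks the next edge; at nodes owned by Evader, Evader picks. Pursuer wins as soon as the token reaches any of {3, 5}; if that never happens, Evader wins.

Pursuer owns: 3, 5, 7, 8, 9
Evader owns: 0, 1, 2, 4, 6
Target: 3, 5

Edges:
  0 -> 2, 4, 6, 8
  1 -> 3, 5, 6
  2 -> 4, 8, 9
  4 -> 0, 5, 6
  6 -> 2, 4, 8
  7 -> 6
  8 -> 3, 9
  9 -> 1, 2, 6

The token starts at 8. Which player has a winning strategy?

Pursuer

A0 = {3, 5}
A1: add {8} — 8 (Pursuer) has 8→3.
A2 = A1; e.g. 0 (Evader) can still go to 2. Fixed point.
8 ∈ A1, so Pursuer can force the target.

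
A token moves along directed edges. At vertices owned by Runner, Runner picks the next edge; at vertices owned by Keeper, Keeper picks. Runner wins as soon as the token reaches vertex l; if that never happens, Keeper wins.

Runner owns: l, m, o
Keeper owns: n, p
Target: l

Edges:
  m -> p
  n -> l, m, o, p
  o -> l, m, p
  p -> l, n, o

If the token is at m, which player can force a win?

A0 = {l}
A1: add {o} — o (Runner) has o→l.
A2 = A1; e.g. m (Runner) has no edge into A1. Fixed point.
m never enters the attractor, so Keeper can avoid the target forever.

Keeper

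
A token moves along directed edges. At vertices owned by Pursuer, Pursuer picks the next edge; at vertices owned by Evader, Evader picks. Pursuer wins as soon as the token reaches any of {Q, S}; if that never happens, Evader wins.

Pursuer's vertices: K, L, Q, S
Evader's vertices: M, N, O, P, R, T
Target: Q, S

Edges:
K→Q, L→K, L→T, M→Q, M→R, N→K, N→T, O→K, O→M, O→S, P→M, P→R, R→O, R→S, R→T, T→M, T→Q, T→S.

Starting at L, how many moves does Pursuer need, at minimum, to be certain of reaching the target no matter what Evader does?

2

A0 = {Q, S}
A1: add {K} — K (Pursuer) has K→Q.
A2: add {L} — L (Pursuer) has L→K.
A3 = A2; e.g. M (Evader) can still go to R. Fixed point.
L enters the attractor at level 2, so Pursuer can force the target in 2 moves from there.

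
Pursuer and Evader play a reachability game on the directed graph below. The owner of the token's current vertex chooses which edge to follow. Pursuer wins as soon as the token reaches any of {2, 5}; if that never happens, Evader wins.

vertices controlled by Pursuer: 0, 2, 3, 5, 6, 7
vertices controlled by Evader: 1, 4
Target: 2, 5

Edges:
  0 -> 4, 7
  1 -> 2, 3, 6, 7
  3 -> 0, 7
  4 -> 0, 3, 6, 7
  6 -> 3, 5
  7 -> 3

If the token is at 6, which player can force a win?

Pursuer

A0 = {2, 5}
A1: add {6} — 6 (Pursuer) has 6→5.
A2 = A1; e.g. 0 (Pursuer) has no edge into A1. Fixed point.
6 ∈ A1, so Pursuer can force the target.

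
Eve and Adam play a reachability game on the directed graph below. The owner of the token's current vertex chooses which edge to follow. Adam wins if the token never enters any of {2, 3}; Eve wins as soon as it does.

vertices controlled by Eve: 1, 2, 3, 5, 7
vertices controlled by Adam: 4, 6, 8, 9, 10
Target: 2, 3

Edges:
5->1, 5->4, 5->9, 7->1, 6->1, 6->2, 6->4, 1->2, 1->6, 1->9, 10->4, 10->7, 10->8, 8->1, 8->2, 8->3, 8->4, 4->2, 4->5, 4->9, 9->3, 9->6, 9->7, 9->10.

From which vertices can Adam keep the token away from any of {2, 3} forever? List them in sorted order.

A0 = {2, 3}
A1: add {1} — 1 (Eve) has 1→2.
A2: add {5, 7} — 5 (Eve) has 5→1; 7 (Eve) has 7→1.
A3 = A2; e.g. 4 (Adam) can still go to 9. Fixed point.
Eve's attractor = {1, 2, 3, 5, 7}; Adam avoids the target exactly from the complement.

4, 6, 8, 9, 10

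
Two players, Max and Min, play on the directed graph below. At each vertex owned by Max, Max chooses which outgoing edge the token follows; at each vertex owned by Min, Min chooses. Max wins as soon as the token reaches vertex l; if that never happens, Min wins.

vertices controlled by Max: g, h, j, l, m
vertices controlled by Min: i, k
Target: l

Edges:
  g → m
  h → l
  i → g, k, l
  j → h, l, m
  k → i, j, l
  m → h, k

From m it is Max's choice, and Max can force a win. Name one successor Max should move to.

h

A0 = {l}
A1: add {h, j} — h (Max) has h→l; j (Max) has j→l.
A2: add {m} — m (Max) has m→h.
A3: add {g} — g (Max) has g→m.
A4 = A3; e.g. i (Min) can still go to k. Fixed point.
From m, successor h is in the attractor (rank 1); the other successor k is not.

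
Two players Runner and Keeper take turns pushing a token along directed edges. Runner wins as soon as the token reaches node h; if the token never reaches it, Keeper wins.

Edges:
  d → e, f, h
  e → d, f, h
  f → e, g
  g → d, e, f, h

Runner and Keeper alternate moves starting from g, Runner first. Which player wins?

Runner

Track states (vertex, player-to-move).
A0 = {(h,Runner), (h,Keeper)}
A1: add {(d,Runner), (e,Runner), (g,Runner)}.
(g,Runner) ∈ A1 ⇒ Runner forces the target.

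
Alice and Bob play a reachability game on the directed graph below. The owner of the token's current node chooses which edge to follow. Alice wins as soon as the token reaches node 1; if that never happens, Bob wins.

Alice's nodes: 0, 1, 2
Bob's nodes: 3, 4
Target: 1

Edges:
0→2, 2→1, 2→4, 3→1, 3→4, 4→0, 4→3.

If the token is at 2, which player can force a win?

Alice

A0 = {1}
A1: add {2} — 2 (Alice) has 2→1.
2 ∈ A1, so Alice can force the target.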